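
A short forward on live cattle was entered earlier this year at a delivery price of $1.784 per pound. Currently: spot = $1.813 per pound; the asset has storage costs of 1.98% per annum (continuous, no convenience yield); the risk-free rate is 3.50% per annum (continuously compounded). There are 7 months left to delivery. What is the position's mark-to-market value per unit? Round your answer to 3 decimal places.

Current fair forward for the remaining 7 months: F = S·e^((r + u)·T), (r + u) = 0.0350 + 0.0198 = 0.0548
F = 1.813 · e^(0.0548 × 7/12) = 1.813 × 1.032483 = 1.8719
Value of long forward = (F − K)·e^(−rT) = (1.8719 − 1.784) · e^(−0.0350·7/12)
= 0.0879 × 0.979790 = 0.086
Short position value = −(long value) = -$0.086

-$0.086 per pound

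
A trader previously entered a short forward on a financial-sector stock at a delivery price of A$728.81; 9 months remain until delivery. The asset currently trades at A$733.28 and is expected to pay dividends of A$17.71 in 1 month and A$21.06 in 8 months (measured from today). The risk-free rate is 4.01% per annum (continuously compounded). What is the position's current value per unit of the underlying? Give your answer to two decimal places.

A$12.09

PV(remaining dividends) I = 17.71·e^(−0.0401·1/12) + 21.06·e^(−0.0401·8/12) = 38.1554
Current forward F = (S − I)·e^(rT) = (733.28 − 38.1554)·e^(0.0401·9/12) = 695.1246 × 1.030532 = 716.3481
Value (long) = (F − K)·e^(−rT) = (716.3481 − 728.81) × 0.970373 = -12.0927
Short position value = −(long value) = A$12.09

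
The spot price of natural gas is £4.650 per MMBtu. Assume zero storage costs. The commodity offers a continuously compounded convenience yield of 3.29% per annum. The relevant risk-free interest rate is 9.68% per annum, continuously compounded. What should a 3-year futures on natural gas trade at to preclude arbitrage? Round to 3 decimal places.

Net carry = r + u − y = 0.0968 + 0.0000 − 0.0329 = 0.0639
F = S·e^((r+u−y)T) = 4.650 · e^(0.0639 × 3) = 4.650 · e^0.191700
= 4.650 × 1.211307 = £5.633 per MMBtu

£5.633 per MMBtu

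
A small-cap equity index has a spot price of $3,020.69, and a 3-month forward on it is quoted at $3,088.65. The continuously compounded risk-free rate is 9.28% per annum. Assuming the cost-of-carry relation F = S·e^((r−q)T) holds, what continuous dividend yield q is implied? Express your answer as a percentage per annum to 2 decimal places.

From F = S·e^((r−q)T): (r − q) = ln(F/S)/T
ln(3088.65/3020.69) = ln(1.022498) = 0.022249
(r − q) = 0.022249 / (3/12) = 0.088996
q = r − ln(F/S)/T = 0.0928 − 0.088996 = 0.003804
q = 0.38%

0.38%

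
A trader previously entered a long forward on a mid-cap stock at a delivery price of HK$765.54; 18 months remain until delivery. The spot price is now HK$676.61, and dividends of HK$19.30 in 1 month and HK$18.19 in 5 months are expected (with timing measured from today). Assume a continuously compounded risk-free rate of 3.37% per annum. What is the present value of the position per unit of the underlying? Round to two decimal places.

PV(remaining dividends) I = 19.30·e^(−0.0337·1/12) + 18.19·e^(−0.0337·5/12) = 37.1822
Current forward F = (S − I)·e^(rT) = (676.61 − 37.1822)·e^(0.0337·18/12) = 639.4278 × 1.051849 = 672.5815
Value (long) = (F − K)·e^(−rT) = (672.5815 − 765.54) × 0.950706 = -88.3762
Value = -HK$88.38

-HK$88.38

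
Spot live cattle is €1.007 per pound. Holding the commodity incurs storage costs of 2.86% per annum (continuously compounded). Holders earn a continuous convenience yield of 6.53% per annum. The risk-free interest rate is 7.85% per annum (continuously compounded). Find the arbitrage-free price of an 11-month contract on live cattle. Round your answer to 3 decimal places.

€1.046 per pound

Net carry = r + u − y = 0.0785 + 0.0286 − 0.0653 = 0.0418
F = S·e^((r+u−y)T) = 1.007 · e^(0.0418 × 11/12) = 1.007 · e^0.038317
= 1.007 × 1.039061 = €1.046 per pound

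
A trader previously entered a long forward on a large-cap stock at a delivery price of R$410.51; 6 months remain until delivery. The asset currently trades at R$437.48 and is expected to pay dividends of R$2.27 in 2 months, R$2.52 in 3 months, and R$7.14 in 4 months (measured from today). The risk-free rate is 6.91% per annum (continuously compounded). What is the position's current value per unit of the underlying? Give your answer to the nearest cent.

R$29.21

PV(remaining dividends) I = 2.27·e^(−0.0691·2/12) + 2.52·e^(−0.0691·3/12) + 7.14·e^(−0.0691·4/12) = 11.6983
Current forward F = (S − I)·e^(rT) = (437.48 − 11.6983)·e^(0.0691·6/12) = 425.7817 × 1.035154 = 440.7496
Value (long) = (F − K)·e^(−rT) = (440.7496 − 410.51) × 0.966040 = 29.2127
Value = R$29.21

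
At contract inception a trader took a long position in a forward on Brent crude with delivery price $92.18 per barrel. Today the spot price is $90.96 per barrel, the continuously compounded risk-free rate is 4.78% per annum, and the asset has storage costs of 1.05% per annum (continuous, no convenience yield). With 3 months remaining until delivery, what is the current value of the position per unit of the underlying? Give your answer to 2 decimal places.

$0.11 per barrel

Current fair forward for the remaining 3 months: F = S·e^((r + u)·T), (r + u) = 0.0478 + 0.0105 = 0.0583
F = 90.96 · e^(0.0583 × 3/12) = 90.96 × 1.014682 = 92.2955
Value of long forward = (F − K)·e^(−rT) = (92.2955 − 92.18) · e^(−0.0478·3/12)
= 0.1155 × 0.988121 = 0.11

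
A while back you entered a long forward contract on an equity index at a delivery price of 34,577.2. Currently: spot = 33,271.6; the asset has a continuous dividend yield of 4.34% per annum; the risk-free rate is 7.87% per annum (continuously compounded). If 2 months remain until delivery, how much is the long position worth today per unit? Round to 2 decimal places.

-1094.82

Current fair forward for the remaining 2 months: F = S·e^((r − q)·T), (r − q) = 0.0787 − 0.0434 = 0.0353
F = 33271.6 · e^(0.0353 × 2/12) = 33271.6 × 1.00590067 = 33467.9247
Value of long forward = (F − K)·e^(−rT) = (33467.9247 − 34577.2) · e^(−0.0787·2/12)
= -1109.2753 × 0.98696898 = -1094.82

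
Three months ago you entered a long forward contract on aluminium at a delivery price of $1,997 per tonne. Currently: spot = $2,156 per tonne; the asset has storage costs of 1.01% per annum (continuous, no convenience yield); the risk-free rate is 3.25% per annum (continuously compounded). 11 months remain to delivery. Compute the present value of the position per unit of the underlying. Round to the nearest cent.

Current fair forward for the remaining 11 months: F = S·e^((r + u)·T), (r + u) = 0.0325 + 0.0101 = 0.0426
F = 2156 · e^(0.0426 × 11/12) = 2156 × 1.03982247 = 2241.8572
Value of long forward = (F − K)·e^(−rT) = (2241.8572 − 1997) · e^(−0.0325·11/12)
= 244.8572 × 0.97064773 = 237.67

$237.67 per tonne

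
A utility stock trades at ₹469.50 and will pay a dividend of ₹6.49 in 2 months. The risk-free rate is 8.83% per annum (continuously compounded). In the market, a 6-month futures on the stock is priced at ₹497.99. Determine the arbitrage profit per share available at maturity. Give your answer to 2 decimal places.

PV(dividends) I = 6.49·e^(−0.0883·2/12) = 6.3952
Fair futures F* = (S − I)·e^(rT) = (469.50 − 6.3952)·e^0.044150 = 463.1048 × 1.045139 = 484.0089
Market ₹497.99 > fair 484.0089: forward overpriced → cash-and-carry (borrow at r, buy the stock and collect the dividends, short the forward).
Profit at T = |F_mkt − F*| = |497.99 − 484.0089| = ₹13.98 per share

₹13.98 per share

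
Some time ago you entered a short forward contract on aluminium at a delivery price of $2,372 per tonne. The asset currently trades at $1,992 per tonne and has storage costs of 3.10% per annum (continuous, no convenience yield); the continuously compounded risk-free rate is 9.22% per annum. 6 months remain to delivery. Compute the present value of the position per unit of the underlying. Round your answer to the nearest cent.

Current fair forward for the remaining 6 months: F = S·e^((r + u)·T), (r + u) = 0.0922 + 0.0310 = 0.1232
F = 1992 · e^(0.1232 × 6/12) = 1992 × 1.06353684 = 2118.5654
Value of long forward = (F − K)·e^(−rT) = (2118.5654 − 2372) · e^(−0.0922·6/12)
= -253.4346 × 0.95494646 = -242.02
Short position value = −(long value) = $242.02

$242.02 per tonne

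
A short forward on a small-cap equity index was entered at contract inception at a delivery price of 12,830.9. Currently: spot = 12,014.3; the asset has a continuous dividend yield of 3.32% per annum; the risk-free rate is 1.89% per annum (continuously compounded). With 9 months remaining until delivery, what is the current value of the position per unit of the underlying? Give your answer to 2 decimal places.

931.47

Current fair forward for the remaining 9 months: F = S·e^((r − q)·T), (r − q) = 0.0189 − 0.0332 = -0.0143
F = 12014.3 · e^(-0.0143 × 9/12) = 12014.3 × 0.98933231 = 11886.1352
Value of long forward = (F − K)·e^(−rT) = (11886.1352 − 12830.9) · e^(−0.0189·9/12)
= -944.7648 × 0.98592499 = -931.47
Short position value = −(long value) = 931.47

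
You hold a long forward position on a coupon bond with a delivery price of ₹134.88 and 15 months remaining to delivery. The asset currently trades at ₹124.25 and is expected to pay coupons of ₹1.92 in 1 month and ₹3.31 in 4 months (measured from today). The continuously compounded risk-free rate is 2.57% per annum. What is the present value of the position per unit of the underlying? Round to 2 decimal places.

PV(remaining coupons) I = 1.92·e^(−0.0257·1/12) + 3.31·e^(−0.0257·4/12) = 5.1977
Current forward F = (S − I)·e^(rT) = (124.25 − 5.1977)·e^(0.0257·15/12) = 119.0523 × 1.032647 = 122.9390
Value (long) = (F − K)·e^(−rT) = (122.9390 − 134.88) × 0.968386 = -11.5635
Value = -₹11.56

-₹11.56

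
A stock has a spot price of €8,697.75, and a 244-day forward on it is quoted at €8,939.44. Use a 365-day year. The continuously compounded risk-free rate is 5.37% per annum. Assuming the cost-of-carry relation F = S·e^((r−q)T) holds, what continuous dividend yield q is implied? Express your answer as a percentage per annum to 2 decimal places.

1.27%

From F = S·e^((r−q)T): (r − q) = ln(F/S)/T
ln(8939.44/8697.75) = ln(1.027788) = 0.027409
(r − q) = 0.027409 / (244/365) = 0.041001
q = r − ln(F/S)/T = 0.0537 − 0.041001 = 0.012699
q = 1.27%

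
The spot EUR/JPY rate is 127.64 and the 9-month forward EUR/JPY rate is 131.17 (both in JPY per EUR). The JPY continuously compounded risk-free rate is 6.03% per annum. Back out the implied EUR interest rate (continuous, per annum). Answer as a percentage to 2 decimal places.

F = S·e^((r_JPY − r_EUR)T) ⇒ r_EUR = r_JPY − ln(F/S)/T
ln(131.17/127.64) = 0.027280; /(9/12) = 0.036373
r_EUR = 0.0603 − 0.036373 = 0.023927
r_EUR = 2.39%

2.39%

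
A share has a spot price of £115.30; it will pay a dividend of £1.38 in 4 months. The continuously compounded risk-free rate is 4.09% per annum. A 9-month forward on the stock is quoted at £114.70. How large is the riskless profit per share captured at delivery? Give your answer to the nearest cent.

PV(dividends) I = 1.38·e^(−0.0409·4/12) = 1.3613
Fair forward F* = (S − I)·e^(rT) = (115.30 − 1.3613)·e^0.030675 = 113.9387 × 1.031150 = 117.4879
Market £114.70 < fair 117.4879: forward underpriced → reverse cash-and-carry (short the stock, invest proceeds at r, pay the dividends, go long the forward).
Profit at T = |F_mkt − F*| = |114.70 − 117.4879| = £2.79 per share

£2.79 per share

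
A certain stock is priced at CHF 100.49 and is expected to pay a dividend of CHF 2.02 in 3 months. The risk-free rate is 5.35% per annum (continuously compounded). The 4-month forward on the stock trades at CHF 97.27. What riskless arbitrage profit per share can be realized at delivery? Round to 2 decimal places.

CHF 3.00 per share

PV(dividends) I = 2.02·e^(−0.0535·3/12) = 1.9932
Fair forward F* = (S − I)·e^(rT) = (100.49 − 1.9932)·e^0.017833 = 98.4968 × 1.017993 = 100.2691
Market CHF 97.27 < fair 100.2691: forward underpriced → reverse cash-and-carry (short the stock, invest proceeds at r, pay the dividends, go long the forward).
Profit at T = |F_mkt − F*| = |97.27 − 100.2691| = CHF 3.00 per share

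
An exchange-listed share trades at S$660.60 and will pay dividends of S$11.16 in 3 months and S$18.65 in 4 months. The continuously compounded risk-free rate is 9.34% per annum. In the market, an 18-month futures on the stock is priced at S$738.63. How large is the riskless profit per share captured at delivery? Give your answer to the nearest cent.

PV(dividends) I = 11.16·e^(−0.0934·3/12) + 18.65·e^(−0.0934·4/12) = 28.9807
Fair futures F* = (S − I)·e^(rT) = (660.60 − 28.9807)·e^0.140100 = 631.6193 × 1.150389 = 726.6079
Market S$738.63 > fair 726.6079: forward overpriced → cash-and-carry (borrow at r, buy the stock and collect the dividends, short the forward).
Profit at T = |F_mkt − F*| = |738.63 − 726.6079| = S$12.02 per share

S$12.02 per share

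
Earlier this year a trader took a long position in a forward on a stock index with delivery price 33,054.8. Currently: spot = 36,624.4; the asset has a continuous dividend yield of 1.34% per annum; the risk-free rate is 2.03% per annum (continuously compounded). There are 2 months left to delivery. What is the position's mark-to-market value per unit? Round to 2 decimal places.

Current fair forward for the remaining 2 months: F = S·e^((r − q)·T), (r − q) = 0.0203 − 0.0134 = 0.0069
F = 36624.4 · e^(0.0069 × 2/12) = 36624.4 × 1.00115066 = 36666.5422
Value of long forward = (F − K)·e^(−rT) = (36666.5422 − 33054.8) · e^(−0.0203·2/12)
= 3611.7422 × 0.99662238 = 3599.54

3599.54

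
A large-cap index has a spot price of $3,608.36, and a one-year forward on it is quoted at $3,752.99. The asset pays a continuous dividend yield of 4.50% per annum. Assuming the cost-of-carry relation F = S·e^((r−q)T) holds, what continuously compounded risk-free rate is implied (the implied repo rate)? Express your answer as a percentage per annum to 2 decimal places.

8.43%

From F = S·e^((r−q)T): (r − q) = ln(F/S)/T
ln(3752.99/3608.36) = ln(1.040082) = 0.039300
(r − q) = 0.039300 / (12/12) = 0.039300
r = ln(F/S)/T + q = 0.039300 + 0.0450 = 0.084300
r = 8.43%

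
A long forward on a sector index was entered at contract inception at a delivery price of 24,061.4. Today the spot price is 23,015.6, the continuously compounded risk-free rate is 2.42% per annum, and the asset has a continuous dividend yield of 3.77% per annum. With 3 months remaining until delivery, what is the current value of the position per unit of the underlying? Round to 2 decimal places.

Current fair forward for the remaining 3 months: F = S·e^((r − q)·T), (r − q) = 0.0242 − 0.0377 = -0.0135
F = 23015.6 · e^(-0.0135 × 3/12) = 23015.6 × 0.99663069 = 22938.0533
Value of long forward = (F − K)·e^(−rT) = (22938.0533 − 24061.4) · e^(−0.0242·3/12)
= -1123.3467 × 0.99396826 = -1116.57

-1116.57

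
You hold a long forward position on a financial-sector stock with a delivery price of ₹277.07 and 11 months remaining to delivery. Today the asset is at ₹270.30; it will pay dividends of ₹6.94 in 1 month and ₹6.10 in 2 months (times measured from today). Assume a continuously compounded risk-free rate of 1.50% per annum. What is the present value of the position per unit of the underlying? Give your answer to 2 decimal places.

-₹16.00

PV(remaining dividends) I = 6.94·e^(−0.0150·1/12) + 6.10·e^(−0.0150·2/12) = 13.0161
Current forward F = (S − I)·e^(rT) = (270.30 − 13.0161)·e^(0.0150·11/12) = 257.2839 × 1.013845 = 260.8460
Value (long) = (F − K)·e^(−rT) = (260.8460 − 277.07) × 0.986344 = -16.0024
Value = -₹16.00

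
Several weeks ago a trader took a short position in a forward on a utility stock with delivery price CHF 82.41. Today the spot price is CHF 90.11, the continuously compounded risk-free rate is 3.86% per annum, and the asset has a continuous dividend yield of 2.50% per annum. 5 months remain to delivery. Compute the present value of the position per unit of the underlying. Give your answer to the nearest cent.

Current fair forward for the remaining 5 months: F = S·e^((r − q)·T), (r − q) = 0.0386 − 0.0250 = 0.0136
F = 90.11 · e^(0.0136 × 5/12) = 90.11 × 1.005683 = 90.6221
Value of long forward = (F − K)·e^(−rT) = (90.6221 − 82.41) · e^(−0.0386·5/12)
= 8.2121 × 0.984045 = 8.08
Short position value = −(long value) = -CHF 8.08

-CHF 8.08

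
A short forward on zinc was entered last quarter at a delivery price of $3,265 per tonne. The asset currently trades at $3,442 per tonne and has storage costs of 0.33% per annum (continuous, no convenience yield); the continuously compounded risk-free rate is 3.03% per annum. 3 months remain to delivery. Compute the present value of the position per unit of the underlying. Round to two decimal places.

Current fair forward for the remaining 3 months: F = S·e^((r + u)·T), (r + u) = 0.0303 + 0.0033 = 0.0336
F = 3442 · e^(0.0336 × 3/12) = 3442 × 1.00843538 = 3471.0346
Value of long forward = (F − K)·e^(−rT) = (3471.0346 − 3265) · e^(−0.0303·3/12)
= 206.0346 × 0.99245362 = 204.48
Short position value = −(long value) = -$204.48

-$204.48 per tonne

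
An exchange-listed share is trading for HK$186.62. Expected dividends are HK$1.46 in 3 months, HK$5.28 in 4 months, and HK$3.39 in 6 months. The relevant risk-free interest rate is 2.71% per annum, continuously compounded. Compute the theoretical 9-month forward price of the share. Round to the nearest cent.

PV(dividends) I = 1.46·e^(−0.0271·3/12) + 5.28·e^(−0.0271·4/12) + 3.39·e^(−0.0271·6/12)
I = 1.4501 + 5.2325 + 3.3444 = 10.0270
F = (S − I)·e^(rT) = (186.62 − 10.0270) · e^(0.0271·9/12)
= 176.5930 · e^0.020325 = 176.5930 × 1.020533 = HK$180.22

HK$180.22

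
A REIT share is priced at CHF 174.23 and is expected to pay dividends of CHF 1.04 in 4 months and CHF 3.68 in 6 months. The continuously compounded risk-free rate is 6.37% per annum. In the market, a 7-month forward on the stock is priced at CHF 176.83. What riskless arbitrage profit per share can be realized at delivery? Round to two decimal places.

CHF 0.76 per share

PV(dividends) I = 1.04·e^(−0.0637·4/12) + 3.68·e^(−0.0637·6/12) = 4.5828
Fair forward F* = (S − I)·e^(rT) = (174.23 − 4.5828)·e^0.037158 = 169.6472 × 1.037857 = 176.0695
Market CHF 176.83 > fair 176.0695: forward overpriced → cash-and-carry (borrow at r, buy the stock and collect the dividends, short the forward).
Profit at T = |F_mkt − F*| = |176.83 − 176.0695| = CHF 0.76 per share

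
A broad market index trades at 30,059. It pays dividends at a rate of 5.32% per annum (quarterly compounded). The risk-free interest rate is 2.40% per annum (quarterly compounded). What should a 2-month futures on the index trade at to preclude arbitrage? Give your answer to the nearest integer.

29,914

F = S · (1+r/4)^(4T) / (1+q/4)^(4T)
= 30059 × 1.003996 / 1.008847 = 30059 × 0.995192
F = 29,914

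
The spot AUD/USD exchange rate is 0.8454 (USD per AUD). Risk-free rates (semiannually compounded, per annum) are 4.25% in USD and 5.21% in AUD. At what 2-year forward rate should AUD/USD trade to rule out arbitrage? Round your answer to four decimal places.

By covered interest parity, F = S · (1+r_USD/2)^(2T) / (1+r_AUD/2)^(2T)
= 0.8454 × 1.087748 / 1.108343 = 0.8454 × 0.981418
F = 0.8297 USD per AUD

0.8297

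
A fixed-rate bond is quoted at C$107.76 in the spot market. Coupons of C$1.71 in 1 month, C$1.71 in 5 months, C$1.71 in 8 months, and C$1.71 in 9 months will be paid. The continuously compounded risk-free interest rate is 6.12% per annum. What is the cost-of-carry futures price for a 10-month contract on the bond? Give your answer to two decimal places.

PV(coupons) I = 1.71·e^(−0.0612·1/12) + 1.71·e^(−0.0612·5/12) + 1.71·e^(−0.0612·8/12) + 1.71·e^(−0.0612·9/12)
I = 1.7013 + 1.6669 + 1.6416 + 1.6333 = 6.6431
F = (S − I)·e^(rT) = (107.76 − 6.6431) · e^(0.0612·10/12)
= 101.1169 · e^0.051000 = 101.1169 × 1.052323 = C$106.41

C$106.41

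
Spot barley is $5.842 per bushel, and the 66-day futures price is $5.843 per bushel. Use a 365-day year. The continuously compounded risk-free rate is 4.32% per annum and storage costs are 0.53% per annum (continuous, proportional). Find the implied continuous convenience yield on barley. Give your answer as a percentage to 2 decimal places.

4.76%

F = S·e^((r+u−y)T) ⇒ (r+u−y) = ln(F/S)/T
ln(5.843/5.842) = 0.000171; /T ⇒ 0.000946
y = r + u − ln(F/S)/T = 0.0432 + 0.0053 − 0.000946 = 0.047554
y = 4.76%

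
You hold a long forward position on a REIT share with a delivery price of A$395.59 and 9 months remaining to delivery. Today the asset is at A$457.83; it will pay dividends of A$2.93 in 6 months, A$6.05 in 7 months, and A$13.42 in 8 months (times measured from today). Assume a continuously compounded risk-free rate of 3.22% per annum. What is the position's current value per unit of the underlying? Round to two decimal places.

PV(remaining dividends) I = 2.93·e^(−0.0322·6/12) + 6.05·e^(−0.0322·7/12) + 13.42·e^(−0.0322·8/12) = 21.9556
Current forward F = (S − I)·e^(rT) = (457.83 − 21.9556)·e^(0.0322·9/12) = 435.8744 × 1.024444 = 446.5289
Value (long) = (F − K)·e^(−rT) = (446.5289 − 395.59) × 0.976139 = 49.7234
Value = A$49.72

A$49.72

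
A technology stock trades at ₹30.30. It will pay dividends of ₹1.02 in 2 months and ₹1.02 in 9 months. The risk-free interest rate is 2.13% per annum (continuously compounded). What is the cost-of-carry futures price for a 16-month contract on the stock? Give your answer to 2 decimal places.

₹29.09

PV(dividends) I = 1.02·e^(−0.0213·2/12) + 1.02·e^(−0.0213·9/12)
I = 1.0164 + 1.0038 = 2.0202
F = (S − I)·e^(rT) = (30.30 − 2.0202) · e^(0.0213·16/12)
= 28.2798 · e^0.028400 = 28.2798 × 1.028807 = ₹29.09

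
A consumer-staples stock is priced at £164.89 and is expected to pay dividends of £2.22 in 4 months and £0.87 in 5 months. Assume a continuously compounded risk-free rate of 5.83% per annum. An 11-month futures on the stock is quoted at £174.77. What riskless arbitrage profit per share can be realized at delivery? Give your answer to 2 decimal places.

£4.02 per share

PV(dividends) I = 2.22·e^(−0.0583·4/12) + 0.87·e^(−0.0583·5/12) = 3.0264
Fair futures F* = (S − I)·e^(rT) = (164.89 − 3.0264)·e^0.053442 = 161.8636 × 1.054896 = 170.7493
Market £174.77 > fair 170.7493: forward overpriced → cash-and-carry (borrow at r, buy the stock and collect the dividends, short the forward).
Profit at T = |F_mkt − F*| = |174.77 − 170.7493| = £4.02 per share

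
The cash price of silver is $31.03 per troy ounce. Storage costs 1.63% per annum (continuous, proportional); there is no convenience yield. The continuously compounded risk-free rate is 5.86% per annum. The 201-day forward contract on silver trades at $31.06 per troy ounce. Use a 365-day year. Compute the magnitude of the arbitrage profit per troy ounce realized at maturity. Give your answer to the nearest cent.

Fair forward: F* = S·e^(carry·T), with carry = (r + u) = 0.0586 + 0.0163 = 0.0749
F* = 31.03 · e^(0.0749 × 201/365) = 31.03 · e^0.041246 = 31.03 × 1.042108 = $32.3366
Market $31.06 < fair $32.3366: forward underpriced → reverse cash-and-carry (short spot, go long the forward).
At maturity, profit = |F_mkt − F*| = |31.06 − 32.3366| = $1.28 per troy ounce

$1.28 per troy ounce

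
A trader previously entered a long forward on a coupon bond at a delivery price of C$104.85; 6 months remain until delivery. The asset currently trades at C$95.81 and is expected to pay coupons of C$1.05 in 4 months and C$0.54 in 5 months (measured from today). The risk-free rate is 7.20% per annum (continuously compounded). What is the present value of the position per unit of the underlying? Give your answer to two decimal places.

PV(remaining coupons) I = 1.05·e^(−0.0720·4/12) + 0.54·e^(−0.0720·5/12) = 1.5491
Current forward F = (S − I)·e^(rT) = (95.81 − 1.5491)·e^(0.0720·6/12) = 94.2609 × 1.036656 = 97.7161
Value (long) = (F − K)·e^(−rT) = (97.7161 − 104.85) × 0.964640 = -6.8816
Value = -C$6.88

-C$6.88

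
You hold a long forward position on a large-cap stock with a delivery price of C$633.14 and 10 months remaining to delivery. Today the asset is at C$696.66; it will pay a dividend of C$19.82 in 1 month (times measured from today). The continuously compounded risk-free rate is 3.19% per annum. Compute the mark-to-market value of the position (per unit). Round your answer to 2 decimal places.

C$60.36

PV(remaining dividends) I = 19.82·e^(−0.0319·1/12) = 19.7674
Current forward F = (S − I)·e^(rT) = (696.66 − 19.7674)·e^(0.0319·10/12) = 676.8926 × 1.026940 = 695.1281
Value (long) = (F − K)·e^(−rT) = (695.1281 − 633.14) × 0.973767 = 60.3620
Value = C$60.36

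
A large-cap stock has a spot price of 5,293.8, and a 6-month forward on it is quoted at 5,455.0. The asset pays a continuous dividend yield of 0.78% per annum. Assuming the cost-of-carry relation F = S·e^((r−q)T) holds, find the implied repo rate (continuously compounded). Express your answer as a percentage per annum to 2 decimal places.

6.78%

From F = S·e^((r−q)T): (r − q) = ln(F/S)/T
ln(5455.0/5293.8) = ln(1.030451) = 0.029997
(r − q) = 0.029997 / (6/12) = 0.059994
r = ln(F/S)/T + q = 0.059994 + 0.0078 = 0.067794
r = 6.78%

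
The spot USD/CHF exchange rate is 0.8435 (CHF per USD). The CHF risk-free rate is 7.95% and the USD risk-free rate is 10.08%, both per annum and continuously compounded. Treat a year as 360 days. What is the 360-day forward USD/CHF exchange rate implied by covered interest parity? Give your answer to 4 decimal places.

F = S·e^((r_CHF − r_USD)T) = 0.8435 · e^((0.0795 − 0.1008) × 360/360)
= 0.8435 · e^-0.021300 = 0.8435 × 0.978925
F = 0.8257 CHF per USD

0.8257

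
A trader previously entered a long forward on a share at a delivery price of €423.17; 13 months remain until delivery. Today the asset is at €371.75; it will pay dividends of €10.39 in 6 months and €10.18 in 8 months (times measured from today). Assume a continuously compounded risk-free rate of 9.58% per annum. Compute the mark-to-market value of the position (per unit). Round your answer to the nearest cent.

-€29.16

PV(remaining dividends) I = 10.39·e^(−0.0958·6/12) + 10.18·e^(−0.0958·8/12) = 19.4542
Current forward F = (S − I)·e^(rT) = (371.75 − 19.4542)·e^(0.0958·13/12) = 352.2958 × 1.109360 = 390.8229
Value (long) = (F − K)·e^(−rT) = (390.8229 − 423.17) × 0.901421 = -29.1584
Value = -€29.16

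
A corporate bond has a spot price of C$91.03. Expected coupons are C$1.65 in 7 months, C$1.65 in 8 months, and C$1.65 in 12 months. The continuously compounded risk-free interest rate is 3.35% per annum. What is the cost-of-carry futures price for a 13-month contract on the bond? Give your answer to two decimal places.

C$89.39

PV(coupons) I = 1.65·e^(−0.0335·7/12) + 1.65·e^(−0.0335·8/12) + 1.65·e^(−0.0335·12/12)
I = 1.6181 + 1.6136 + 1.5956 = 4.8273
F = (S − I)·e^(rT) = (91.03 − 4.8273) · e^(0.0335·13/12)
= 86.2027 · e^0.036292 = 86.2027 × 1.036959 = C$89.39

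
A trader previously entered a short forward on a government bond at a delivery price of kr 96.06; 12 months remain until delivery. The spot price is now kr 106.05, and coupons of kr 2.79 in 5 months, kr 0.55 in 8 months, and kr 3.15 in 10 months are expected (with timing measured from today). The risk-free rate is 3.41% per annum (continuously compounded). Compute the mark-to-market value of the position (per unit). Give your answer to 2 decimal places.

-kr 6.86

PV(remaining coupons) I = 2.79·e^(−0.0341·5/12) + 0.55·e^(−0.0341·8/12) + 3.15·e^(−0.0341·10/12) = 6.3500
Current forward F = (S − I)·e^(rT) = (106.05 − 6.3500)·e^(0.0341·12/12) = 99.7000 × 1.034688 = 103.1584
Value (long) = (F − K)·e^(−rT) = (103.1584 − 96.06) × 0.966475 = 6.8604
Short position value = −(long value) = -kr 6.86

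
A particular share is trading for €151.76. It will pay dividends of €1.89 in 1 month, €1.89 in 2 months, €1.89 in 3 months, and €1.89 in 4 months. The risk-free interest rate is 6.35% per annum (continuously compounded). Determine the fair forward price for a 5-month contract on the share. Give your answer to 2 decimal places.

€148.17

PV(dividends) I = 1.89·e^(−0.0635·1/12) + 1.89·e^(−0.0635·2/12) + 1.89·e^(−0.0635·3/12) + 1.89·e^(−0.0635·4/12)
I = 1.8800 + 1.8701 + 1.8602 + 1.8504 = 7.4607
F = (S − I)·e^(rT) = (151.76 − 7.4607) · e^(0.0635·5/12)
= 144.2993 · e^0.026458 = 144.2993 × 1.026811 = €148.17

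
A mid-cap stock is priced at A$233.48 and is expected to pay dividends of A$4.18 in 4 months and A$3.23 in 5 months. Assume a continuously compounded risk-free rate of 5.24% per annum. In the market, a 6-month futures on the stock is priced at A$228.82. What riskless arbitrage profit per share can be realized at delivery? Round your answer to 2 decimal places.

A$3.40 per share

PV(dividends) I = 4.18·e^(−0.0524·4/12) + 3.23·e^(−0.0524·5/12) = 7.2679
Fair futures F* = (S − I)·e^(rT) = (233.48 − 7.2679)·e^0.026200 = 226.2121 × 1.026546 = 232.2171
Market A$228.82 < fair 232.2171: forward underpriced → reverse cash-and-carry (short the stock, invest proceeds at r, pay the dividends, go long the forward).
Profit at T = |F_mkt − F*| = |228.82 − 232.2171| = A$3.40 per share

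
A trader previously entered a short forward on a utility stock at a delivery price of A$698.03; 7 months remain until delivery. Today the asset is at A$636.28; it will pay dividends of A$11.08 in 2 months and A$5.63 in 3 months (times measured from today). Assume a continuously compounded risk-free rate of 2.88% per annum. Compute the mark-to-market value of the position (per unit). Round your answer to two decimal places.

A$66.74

PV(remaining dividends) I = 11.08·e^(−0.0288·2/12) + 5.63·e^(−0.0288·3/12) = 16.6166
Current forward F = (S − I)·e^(rT) = (636.28 − 16.6166)·e^(0.0288·7/12) = 619.6634 × 1.016942 = 630.1617
Value (long) = (F − K)·e^(−rT) = (630.1617 − 698.03) × 0.983340 = -66.7376
Short position value = −(long value) = A$66.74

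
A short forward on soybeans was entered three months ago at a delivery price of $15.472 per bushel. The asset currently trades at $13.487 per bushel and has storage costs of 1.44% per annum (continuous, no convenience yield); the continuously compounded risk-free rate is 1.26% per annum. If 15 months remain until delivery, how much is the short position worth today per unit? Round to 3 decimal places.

Current fair forward for the remaining 15 months: F = S·e^((r + u)·T), (r + u) = 0.0126 + 0.0144 = 0.0270
F = 13.487 · e^(0.0270 × 15/12) = 13.487 × 1.034326 = 13.9500
Value of long forward = (F − K)·e^(−rT) = (13.9500 − 15.472) · e^(−0.0126·15/12)
= -1.5220 × 0.984373 = -1.498
Short position value = −(long value) = $1.498

$1.498 per bushel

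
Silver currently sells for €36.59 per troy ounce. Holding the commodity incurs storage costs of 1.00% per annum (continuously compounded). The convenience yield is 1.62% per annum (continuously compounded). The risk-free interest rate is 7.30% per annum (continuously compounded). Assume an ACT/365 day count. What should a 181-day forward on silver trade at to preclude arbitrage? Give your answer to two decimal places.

Net carry = r + u − y = 0.0730 + 0.0100 − 0.0162 = 0.0668
F = S·e^((r+u−y)T) = 36.59 · e^(0.0668 × 181/365) = 36.59 · e^0.033125
= 36.59 × 1.033680 = €37.82 per troy ounce

€37.82 per troy ounce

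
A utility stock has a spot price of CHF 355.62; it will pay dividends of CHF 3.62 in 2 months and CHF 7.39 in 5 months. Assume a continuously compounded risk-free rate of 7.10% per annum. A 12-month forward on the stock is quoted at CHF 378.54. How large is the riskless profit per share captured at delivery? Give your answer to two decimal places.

CHF 8.30 per share

PV(dividends) I = 3.62·e^(−0.0710·2/12) + 7.39·e^(−0.0710·5/12) = 10.7520
Fair forward F* = (S − I)·e^(rT) = (355.62 − 10.7520)·e^0.071000 = 344.8680 × 1.073581 = 370.2437
Market CHF 378.54 > fair 370.2437: forward overpriced → cash-and-carry (borrow at r, buy the stock and collect the dividends, short the forward).
Profit at T = |F_mkt − F*| = |378.54 − 370.2437| = CHF 8.30 per share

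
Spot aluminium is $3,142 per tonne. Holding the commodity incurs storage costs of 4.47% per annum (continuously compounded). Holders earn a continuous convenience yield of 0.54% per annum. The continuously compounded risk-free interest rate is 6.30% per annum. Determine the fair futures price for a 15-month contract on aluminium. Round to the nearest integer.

$3,571 per tonne

Net carry = r + u − y = 0.0630 + 0.0447 − 0.0054 = 0.1023
F = S·e^((r+u−y)T) = 3142 · e^(0.1023 × 15/12) = 3142 · e^0.127875
= 3142 × 1.136411 = $3,571 per tonne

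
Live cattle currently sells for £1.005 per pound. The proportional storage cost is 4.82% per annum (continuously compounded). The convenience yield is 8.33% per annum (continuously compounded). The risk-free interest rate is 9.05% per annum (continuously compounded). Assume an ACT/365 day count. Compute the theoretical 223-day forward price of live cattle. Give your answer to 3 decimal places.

Net carry = r + u − y = 0.0905 + 0.0482 − 0.0833 = 0.0554
F = S·e^((r+u−y)T) = 1.005 · e^(0.0554 × 223/365) = 1.005 · e^0.033847
= 1.005 × 1.034426 = £1.040 per pound

£1.040 per pound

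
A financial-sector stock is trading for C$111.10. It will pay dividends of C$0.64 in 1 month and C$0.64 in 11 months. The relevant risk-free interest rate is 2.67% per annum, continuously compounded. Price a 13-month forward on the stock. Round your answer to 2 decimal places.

C$113.06

PV(dividends) I = 0.64·e^(−0.0267·1/12) + 0.64·e^(−0.0267·11/12)
I = 0.6386 + 0.6245 = 1.2631
F = (S − I)·e^(rT) = (111.10 − 1.2631) · e^(0.0267·13/12)
= 109.8369 · e^0.028925 = 109.8369 × 1.029347 = C$113.06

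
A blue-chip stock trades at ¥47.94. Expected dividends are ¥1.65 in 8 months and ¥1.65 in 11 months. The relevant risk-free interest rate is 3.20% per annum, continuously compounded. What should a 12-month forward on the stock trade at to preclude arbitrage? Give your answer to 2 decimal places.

¥46.18

PV(dividends) I = 1.65·e^(−0.0320·8/12) + 1.65·e^(−0.0320·11/12)
I = 1.6152 + 1.6023 = 3.2175
F = (S − I)·e^(rT) = (47.94 − 3.2175) · e^(0.0320·12/12)
= 44.7225 · e^0.032000 = 44.7225 × 1.032518 = ¥46.18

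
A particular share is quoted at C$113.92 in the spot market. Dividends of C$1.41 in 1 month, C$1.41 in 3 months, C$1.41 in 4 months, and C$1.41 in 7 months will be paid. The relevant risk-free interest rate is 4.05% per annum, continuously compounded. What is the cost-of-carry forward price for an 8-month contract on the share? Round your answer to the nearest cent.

PV(dividends) I = 1.41·e^(−0.0405·1/12) + 1.41·e^(−0.0405·3/12) + 1.41·e^(−0.0405·4/12) + 1.41·e^(−0.0405·7/12)
I = 1.4052 + 1.3958 + 1.3911 + 1.3771 = 5.5692
F = (S − I)·e^(rT) = (113.92 − 5.5692) · e^(0.0405·8/12)
= 108.3508 · e^0.027000 = 108.3508 × 1.027368 = C$111.32

C$111.32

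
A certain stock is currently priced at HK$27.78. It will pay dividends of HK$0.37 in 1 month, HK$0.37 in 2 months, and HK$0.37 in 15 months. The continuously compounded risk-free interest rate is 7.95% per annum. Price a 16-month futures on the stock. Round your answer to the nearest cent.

HK$29.70

PV(dividends) I = 0.37·e^(−0.0795·1/12) + 0.37·e^(−0.0795·2/12) + 0.37·e^(−0.0795·15/12)
I = 0.3676 + 0.3651 + 0.3350 = 1.0677
F = (S − I)·e^(rT) = (27.78 − 1.0677) · e^(0.0795·16/12)
= 26.7123 · e^0.106000 = 26.7123 × 1.111822 = HK$29.70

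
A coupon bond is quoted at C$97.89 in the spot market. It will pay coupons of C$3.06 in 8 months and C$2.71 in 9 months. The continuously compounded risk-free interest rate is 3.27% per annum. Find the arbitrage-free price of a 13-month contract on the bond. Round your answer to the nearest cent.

PV(coupons) I = 3.06·e^(−0.0327·8/12) + 2.71·e^(−0.0327·9/12)
I = 2.9940 + 2.6443 = 5.6383
F = (S − I)·e^(rT) = (97.89 − 5.6383) · e^(0.0327·13/12)
= 92.2517 · e^0.035425 = 92.2517 × 1.036060 = C$95.58

C$95.58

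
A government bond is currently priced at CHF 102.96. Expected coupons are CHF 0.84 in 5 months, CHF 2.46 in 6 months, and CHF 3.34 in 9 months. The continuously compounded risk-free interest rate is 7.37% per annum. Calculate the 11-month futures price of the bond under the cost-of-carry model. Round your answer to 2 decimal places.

PV(coupons) I = 0.84·e^(−0.0737·5/12) + 2.46·e^(−0.0737·6/12) + 3.34·e^(−0.0737·9/12)
I = 0.8146 + 2.3710 + 3.1604 = 6.3460
F = (S − I)·e^(rT) = (102.96 − 6.3460) · e^(0.0737·11/12)
= 96.6140 · e^0.067558 = 96.6140 × 1.069892 = CHF 103.37

CHF 103.37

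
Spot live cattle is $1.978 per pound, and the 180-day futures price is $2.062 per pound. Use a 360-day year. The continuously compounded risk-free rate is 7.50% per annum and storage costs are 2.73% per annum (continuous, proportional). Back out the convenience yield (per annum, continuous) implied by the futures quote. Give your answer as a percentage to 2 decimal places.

1.91%

F = S·e^((r+u−y)T) ⇒ (r+u−y) = ln(F/S)/T
ln(2.062/1.978) = 0.041590; /T ⇒ 0.083180
y = r + u − ln(F/S)/T = 0.0750 + 0.0273 − 0.083180 = 0.019120
y = 1.91%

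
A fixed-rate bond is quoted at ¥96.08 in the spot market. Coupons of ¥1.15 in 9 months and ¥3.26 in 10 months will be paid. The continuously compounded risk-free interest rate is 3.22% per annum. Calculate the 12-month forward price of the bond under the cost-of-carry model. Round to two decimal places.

¥94.79

PV(coupons) I = 1.15·e^(−0.0322·9/12) + 3.26·e^(−0.0322·10/12)
I = 1.1226 + 3.1737 = 4.2963
F = (S − I)·e^(rT) = (96.08 − 4.2963) · e^(0.0322·12/12)
= 91.7837 · e^0.032200 = 91.7837 × 1.032724 = ¥94.79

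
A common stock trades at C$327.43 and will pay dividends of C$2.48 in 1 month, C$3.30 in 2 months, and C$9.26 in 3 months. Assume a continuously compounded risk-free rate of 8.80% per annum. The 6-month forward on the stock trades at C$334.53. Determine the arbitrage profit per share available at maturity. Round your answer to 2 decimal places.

C$7.81 per share

PV(dividends) I = 2.48·e^(−0.0880·1/12) + 3.30·e^(−0.0880·2/12) + 9.26·e^(−0.0880·3/12) = 14.7723
Fair forward F* = (S − I)·e^(rT) = (327.43 − 14.7723)·e^0.044000 = 312.6577 × 1.044982 = 326.7217
Market C$334.53 > fair 326.7217: forward overpriced → cash-and-carry (borrow at r, buy the stock and collect the dividends, short the forward).
Profit at T = |F_mkt − F*| = |334.53 − 326.7217| = C$7.81 per share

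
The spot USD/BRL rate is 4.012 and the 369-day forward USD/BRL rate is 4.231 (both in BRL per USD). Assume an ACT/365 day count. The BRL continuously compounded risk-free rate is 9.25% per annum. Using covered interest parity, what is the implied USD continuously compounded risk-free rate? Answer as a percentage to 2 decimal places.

F = S·e^((r_BRL − r_USD)T) ⇒ r_USD = r_BRL − ln(F/S)/T
ln(4.231/4.012) = 0.053149; /(369/365) = 0.052573
r_USD = 0.0925 − 0.052573 = 0.039927
r_USD = 3.99%

3.99%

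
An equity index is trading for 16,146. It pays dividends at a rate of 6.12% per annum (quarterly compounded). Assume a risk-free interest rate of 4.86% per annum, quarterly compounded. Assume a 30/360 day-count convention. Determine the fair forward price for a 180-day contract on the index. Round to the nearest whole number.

F = S · (1+r/4)^(4T) / (1+q/4)^(4T)
= 16146 × 1.024448 / 1.030834 = 16146 × 0.993805
F = 16,046

16,046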